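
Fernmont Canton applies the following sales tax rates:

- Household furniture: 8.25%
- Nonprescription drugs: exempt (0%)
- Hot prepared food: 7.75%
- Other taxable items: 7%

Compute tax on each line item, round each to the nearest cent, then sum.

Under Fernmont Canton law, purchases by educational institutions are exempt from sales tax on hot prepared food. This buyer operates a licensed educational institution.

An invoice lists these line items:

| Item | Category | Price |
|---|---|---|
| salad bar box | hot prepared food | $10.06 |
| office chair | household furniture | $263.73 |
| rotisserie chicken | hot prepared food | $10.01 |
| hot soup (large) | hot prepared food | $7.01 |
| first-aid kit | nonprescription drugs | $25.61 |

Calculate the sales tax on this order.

$21.76

Salad bar box $10.06: hot prepared food, buyer-exempt → 0% → $0.00
Office chair $263.73: household furniture → 8.25% → $21.76
Rotisserie chicken $10.01: hot prepared food, buyer-exempt → 0% → $0.00
Hot soup (large) $7.01: hot prepared food, buyer-exempt → 0% → $0.00
First-aid kit $25.61: nonprescription drugs → 0% → $0.00
Total tax = $21.76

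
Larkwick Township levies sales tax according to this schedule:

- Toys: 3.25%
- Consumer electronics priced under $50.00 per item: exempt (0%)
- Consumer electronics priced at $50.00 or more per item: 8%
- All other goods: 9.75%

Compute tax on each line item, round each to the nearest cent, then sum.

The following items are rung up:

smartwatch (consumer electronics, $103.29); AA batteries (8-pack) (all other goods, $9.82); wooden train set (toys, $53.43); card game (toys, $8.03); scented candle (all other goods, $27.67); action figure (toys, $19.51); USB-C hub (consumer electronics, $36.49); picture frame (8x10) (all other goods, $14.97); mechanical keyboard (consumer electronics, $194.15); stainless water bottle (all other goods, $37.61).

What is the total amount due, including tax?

Smartwatch $103.29: consumer electronics, $50.00 or more → 8% → $8.26
AA batteries (8-pack) $9.82: all other goods → 9.75% → $0.96
Wooden train set $53.43: toys → 3.25% → $1.74
Card game $8.03: toys → 3.25% → $0.26
Scented candle $27.67: all other goods → 9.75% → $2.70
Action figure $19.51: toys → 3.25% → $0.63
USB-C hub $36.49: consumer electronics, under $50.00 → 0% → $0.00
Picture frame (8x10) $14.97: all other goods → 9.75% → $1.46
Mechanical keyboard $194.15: consumer electronics, $50.00 or more → 8% → $15.53
Stainless water bottle $37.61: all other goods → 9.75% → $3.67
Subtotal = $504.97; tax = $35.21; total due = $540.18

$540.18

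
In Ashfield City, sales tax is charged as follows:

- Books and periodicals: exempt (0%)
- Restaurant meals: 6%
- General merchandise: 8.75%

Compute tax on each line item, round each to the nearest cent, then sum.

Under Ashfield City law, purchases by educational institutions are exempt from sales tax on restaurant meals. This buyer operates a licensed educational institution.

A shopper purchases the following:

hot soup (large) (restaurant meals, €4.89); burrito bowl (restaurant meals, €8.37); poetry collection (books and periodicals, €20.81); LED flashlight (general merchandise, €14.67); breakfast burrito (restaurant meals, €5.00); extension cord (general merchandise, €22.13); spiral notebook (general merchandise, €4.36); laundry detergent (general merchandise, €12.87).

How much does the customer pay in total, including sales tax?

€97.83

Hot soup (large) €4.89: restaurant meals, buyer-exempt → 0% → €0.00
Burrito bowl €8.37: restaurant meals, buyer-exempt → 0% → €0.00
Poetry collection €20.81: books and periodicals → 0% → €0.00
LED flashlight €14.67: general merchandise → 8.75% → €1.28
Breakfast burrito €5.00: restaurant meals, buyer-exempt → 0% → €0.00
Extension cord €22.13: general merchandise → 8.75% → €1.94
Spiral notebook €4.36: general merchandise → 8.75% → €0.38
Laundry detergent €12.87: general merchandise → 8.75% → €1.13
Subtotal = €93.10; tax = €4.73; total due = €97.83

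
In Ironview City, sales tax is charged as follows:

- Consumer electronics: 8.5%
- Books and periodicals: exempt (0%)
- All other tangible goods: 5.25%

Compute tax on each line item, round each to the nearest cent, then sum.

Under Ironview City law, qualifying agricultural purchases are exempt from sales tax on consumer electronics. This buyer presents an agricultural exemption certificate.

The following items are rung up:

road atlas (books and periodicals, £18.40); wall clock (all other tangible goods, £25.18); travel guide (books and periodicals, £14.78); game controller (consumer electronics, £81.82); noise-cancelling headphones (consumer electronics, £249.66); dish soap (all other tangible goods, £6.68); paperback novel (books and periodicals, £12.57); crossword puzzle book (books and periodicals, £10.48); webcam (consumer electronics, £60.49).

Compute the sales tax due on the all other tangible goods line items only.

£1.67

Wall clock £25.18: all other tangible goods → 5.25% → £1.32
Dish soap £6.68: all other tangible goods → 5.25% → £0.35
Tax on all other tangible goods = £1.32 + £0.35 = £1.67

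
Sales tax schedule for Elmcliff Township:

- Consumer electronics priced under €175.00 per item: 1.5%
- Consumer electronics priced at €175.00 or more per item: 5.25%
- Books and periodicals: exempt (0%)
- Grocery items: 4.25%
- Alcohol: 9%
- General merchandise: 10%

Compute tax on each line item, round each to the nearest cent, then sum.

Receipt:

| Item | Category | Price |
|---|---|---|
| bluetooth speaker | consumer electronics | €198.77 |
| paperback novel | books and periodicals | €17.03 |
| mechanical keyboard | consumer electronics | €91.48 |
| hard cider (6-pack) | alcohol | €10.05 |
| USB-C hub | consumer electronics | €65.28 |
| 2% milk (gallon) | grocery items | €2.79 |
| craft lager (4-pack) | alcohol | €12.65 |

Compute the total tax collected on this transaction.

Bluetooth speaker €198.77: consumer electronics, €175.00 or more → 5.25% → €10.44
Paperback novel €17.03: books and periodicals → 0% → €0.00
Mechanical keyboard €91.48: consumer electronics, under €175.00 → 1.5% → €1.37
Hard cider (6-pack) €10.05: alcohol → 9% → €0.90
USB-C hub €65.28: consumer electronics, under €175.00 → 1.5% → €0.98
2% milk (gallon) €2.79: grocery items → 4.25% → €0.12
Craft lager (4-pack) €12.65: alcohol → 9% → €1.14
Total tax = €10.44 + €1.37 + €0.90 + €0.98 + €0.12 + €1.14 = €14.95

€14.95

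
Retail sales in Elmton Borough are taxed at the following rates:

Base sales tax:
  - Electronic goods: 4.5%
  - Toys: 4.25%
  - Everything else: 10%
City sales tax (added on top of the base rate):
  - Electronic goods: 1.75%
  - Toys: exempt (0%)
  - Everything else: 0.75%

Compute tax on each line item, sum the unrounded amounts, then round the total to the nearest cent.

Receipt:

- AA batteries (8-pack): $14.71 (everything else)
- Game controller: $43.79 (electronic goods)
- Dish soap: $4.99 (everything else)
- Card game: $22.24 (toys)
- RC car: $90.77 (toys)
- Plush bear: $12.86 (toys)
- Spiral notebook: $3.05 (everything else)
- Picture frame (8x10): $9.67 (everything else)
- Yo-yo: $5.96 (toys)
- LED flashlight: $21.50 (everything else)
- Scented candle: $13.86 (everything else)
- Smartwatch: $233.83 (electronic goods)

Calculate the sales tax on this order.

$30.24

AA batteries (8-pack) $14.71: everything else → 10% + 0.75% city = 10.75% → $1.581325
Game controller $43.79: electronic goods → 4.5% + 1.75% city = 6.25% → $2.736875
Dish soap $4.99: everything else → 10% + 0.75% city = 10.75% → $0.536425
Card game $22.24: toys → 4.25% + 0% city = 4.25% → $0.9452
RC car $90.77: toys → 4.25% + 0% city = 4.25% → $3.857725
Plush bear $12.86: toys → 4.25% + 0% city = 4.25% → $0.54655
Spiral notebook $3.05: everything else → 10% + 0.75% city = 10.75% → $0.327875
Picture frame (8x10) $9.67: everything else → 10% + 0.75% city = 10.75% → $1.039525
Yo-yo $5.96: toys → 4.25% + 0% city = 4.25% → $0.2533
LED flashlight $21.50: everything else → 10% + 0.75% city = 10.75% → $2.31125
Scented candle $13.86: everything else → 10% + 0.75% city = 10.75% → $1.48995
Smartwatch $233.83: electronic goods → 4.5% + 1.75% city = 6.25% → $14.614375
Unrounded tax sum = $30.240375 → $30.24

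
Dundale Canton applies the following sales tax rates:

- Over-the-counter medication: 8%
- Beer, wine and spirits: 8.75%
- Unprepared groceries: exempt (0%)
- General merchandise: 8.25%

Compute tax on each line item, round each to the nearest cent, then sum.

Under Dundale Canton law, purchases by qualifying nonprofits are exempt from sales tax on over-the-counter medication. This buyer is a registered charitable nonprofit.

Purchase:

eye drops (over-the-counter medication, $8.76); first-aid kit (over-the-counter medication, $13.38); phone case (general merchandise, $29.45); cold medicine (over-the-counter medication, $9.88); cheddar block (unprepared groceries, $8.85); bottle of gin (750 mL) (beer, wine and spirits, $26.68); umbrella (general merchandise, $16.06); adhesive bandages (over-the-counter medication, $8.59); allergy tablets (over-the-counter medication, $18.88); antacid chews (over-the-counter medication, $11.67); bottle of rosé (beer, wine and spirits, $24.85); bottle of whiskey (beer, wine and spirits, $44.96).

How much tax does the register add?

$12.18

Eye drops $8.76: over-the-counter medication, buyer-exempt → 0% → $0.00
First-aid kit $13.38: over-the-counter medication, buyer-exempt → 0% → $0.00
Phone case $29.45: general merchandise → 8.25% → $2.43
Cold medicine $9.88: over-the-counter medication, buyer-exempt → 0% → $0.00
Cheddar block $8.85: unprepared groceries → 0% → $0.00
Bottle of gin (750 mL) $26.68: beer, wine and spirits → 8.75% → $2.33
Umbrella $16.06: general merchandise → 8.25% → $1.32
Adhesive bandages $8.59: over-the-counter medication, buyer-exempt → 0% → $0.00
Allergy tablets $18.88: over-the-counter medication, buyer-exempt → 0% → $0.00
Antacid chews $11.67: over-the-counter medication, buyer-exempt → 0% → $0.00
Bottle of rosé $24.85: beer, wine and spirits → 8.75% → $2.17
Bottle of whiskey $44.96: beer, wine and spirits → 8.75% → $3.93
Total tax = $2.43 + $2.33 + $1.32 + $2.17 + $3.93 = $12.18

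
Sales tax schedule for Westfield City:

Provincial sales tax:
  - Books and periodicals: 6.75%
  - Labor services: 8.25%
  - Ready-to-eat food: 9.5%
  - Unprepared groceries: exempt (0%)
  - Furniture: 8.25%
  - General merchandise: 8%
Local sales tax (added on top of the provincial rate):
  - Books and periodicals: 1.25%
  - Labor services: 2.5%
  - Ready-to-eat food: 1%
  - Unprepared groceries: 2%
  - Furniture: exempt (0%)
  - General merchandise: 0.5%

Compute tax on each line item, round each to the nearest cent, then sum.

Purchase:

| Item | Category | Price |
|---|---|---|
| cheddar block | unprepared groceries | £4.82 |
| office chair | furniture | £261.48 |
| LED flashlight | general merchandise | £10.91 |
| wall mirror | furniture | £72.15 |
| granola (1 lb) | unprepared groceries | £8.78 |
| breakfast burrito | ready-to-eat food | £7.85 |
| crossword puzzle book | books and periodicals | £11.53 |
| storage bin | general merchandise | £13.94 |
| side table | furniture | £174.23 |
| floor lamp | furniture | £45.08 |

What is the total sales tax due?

Cheddar block £4.82: unprepared groceries → 0% + 2% local = 2% → £0.10
Office chair £261.48: furniture → 8.25% + 0% local = 8.25% → £21.57
LED flashlight £10.91: general merchandise → 8% + 0.5% local = 8.5% → £0.93
Wall mirror £72.15: furniture → 8.25% + 0% local = 8.25% → £5.95
Granola (1 lb) £8.78: unprepared groceries → 0% + 2% local = 2% → £0.18
Breakfast burrito £7.85: ready-to-eat food → 9.5% + 1% local = 10.5% → £0.82
Crossword puzzle book £11.53: books and periodicals → 6.75% + 1.25% local = 8% → £0.92
Storage bin £13.94: general merchandise → 8% + 0.5% local = 8.5% → £1.18
Side table £174.23: furniture → 8.25% + 0% local = 8.25% → £14.37
Floor lamp £45.08: furniture → 8.25% + 0% local = 8.25% → £3.72
Total tax = £0.10 + £21.57 + £0.93 + £5.95 + £0.18 + £0.82 + £0.92 + £1.18 + £14.37 + £3.72 = £49.74

£49.74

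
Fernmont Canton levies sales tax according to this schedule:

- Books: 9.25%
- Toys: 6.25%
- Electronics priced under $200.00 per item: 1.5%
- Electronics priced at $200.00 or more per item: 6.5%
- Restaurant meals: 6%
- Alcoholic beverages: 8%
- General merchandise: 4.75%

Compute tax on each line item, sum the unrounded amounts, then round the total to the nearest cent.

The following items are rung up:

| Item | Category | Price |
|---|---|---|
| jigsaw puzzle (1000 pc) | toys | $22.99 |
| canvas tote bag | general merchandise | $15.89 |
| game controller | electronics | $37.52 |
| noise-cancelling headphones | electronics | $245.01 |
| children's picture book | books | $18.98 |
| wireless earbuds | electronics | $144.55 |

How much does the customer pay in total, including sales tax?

$507.54

Jigsaw puzzle (1000 pc) $22.99: toys → 6.25% → $1.436875
Canvas tote bag $15.89: general merchandise → 4.75% → $0.754775
Game controller $37.52: electronics, under $200.00 → 1.5% → $0.5628
Noise-cancelling headphones $245.01: electronics, $200.00 or more → 6.5% → $15.92565
Children's picture book $18.98: books → 9.25% → $1.75565
Wireless earbuds $144.55: electronics, under $200.00 → 1.5% → $2.16825
Subtotal = $484.94; unrounded tax = $22.604 → $22.60; total due = $507.54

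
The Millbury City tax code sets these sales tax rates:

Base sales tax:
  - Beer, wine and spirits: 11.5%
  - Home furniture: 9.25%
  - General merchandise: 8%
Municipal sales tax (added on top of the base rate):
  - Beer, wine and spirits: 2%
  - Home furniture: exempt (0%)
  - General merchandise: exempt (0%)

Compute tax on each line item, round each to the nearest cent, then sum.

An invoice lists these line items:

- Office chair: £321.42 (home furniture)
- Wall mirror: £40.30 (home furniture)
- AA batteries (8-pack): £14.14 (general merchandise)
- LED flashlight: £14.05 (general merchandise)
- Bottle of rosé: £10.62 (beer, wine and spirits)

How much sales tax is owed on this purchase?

£37.14

Office chair £321.42: home furniture → 9.25% + 0% municipal = 9.25% → £29.73
Wall mirror £40.30: home furniture → 9.25% + 0% municipal = 9.25% → £3.73
AA batteries (8-pack) £14.14: general merchandise → 8% + 0% municipal = 8% → £1.13
LED flashlight £14.05: general merchandise → 8% + 0% municipal = 8% → £1.12
Bottle of rosé £10.62: beer, wine and spirits → 11.5% + 2% municipal = 13.5% → £1.43
Total tax = £29.73 + £3.73 + £1.13 + £1.12 + £1.43 = £37.14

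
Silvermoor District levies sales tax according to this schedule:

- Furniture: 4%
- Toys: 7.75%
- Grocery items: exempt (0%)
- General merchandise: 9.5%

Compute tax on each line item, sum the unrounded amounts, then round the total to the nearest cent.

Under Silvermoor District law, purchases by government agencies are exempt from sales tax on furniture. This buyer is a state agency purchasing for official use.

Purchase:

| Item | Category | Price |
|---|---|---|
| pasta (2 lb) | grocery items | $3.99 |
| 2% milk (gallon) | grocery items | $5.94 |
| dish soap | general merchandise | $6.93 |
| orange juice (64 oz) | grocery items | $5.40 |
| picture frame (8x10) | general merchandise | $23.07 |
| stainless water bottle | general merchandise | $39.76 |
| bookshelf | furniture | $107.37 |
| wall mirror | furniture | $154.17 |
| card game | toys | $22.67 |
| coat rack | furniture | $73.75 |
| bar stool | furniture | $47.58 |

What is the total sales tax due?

Pasta (2 lb) $3.99: grocery items → 0% → $0.00
2% milk (gallon) $5.94: grocery items → 0% → $0.00
Dish soap $6.93: general merchandise → 9.5% → $0.65835
Orange juice (64 oz) $5.40: grocery items → 0% → $0.00
Picture frame (8x10) $23.07: general merchandise → 9.5% → $2.19165
Stainless water bottle $39.76: general merchandise → 9.5% → $3.7772
Bookshelf $107.37: furniture, buyer-exempt → 0% → $0.00
Wall mirror $154.17: furniture, buyer-exempt → 0% → $0.00
Card game $22.67: toys → 7.75% → $1.756925
Coat rack $73.75: furniture, buyer-exempt → 0% → $0.00
Bar stool $47.58: furniture, buyer-exempt → 0% → $0.00
Unrounded tax sum = $8.384125 → $8.38

$8.38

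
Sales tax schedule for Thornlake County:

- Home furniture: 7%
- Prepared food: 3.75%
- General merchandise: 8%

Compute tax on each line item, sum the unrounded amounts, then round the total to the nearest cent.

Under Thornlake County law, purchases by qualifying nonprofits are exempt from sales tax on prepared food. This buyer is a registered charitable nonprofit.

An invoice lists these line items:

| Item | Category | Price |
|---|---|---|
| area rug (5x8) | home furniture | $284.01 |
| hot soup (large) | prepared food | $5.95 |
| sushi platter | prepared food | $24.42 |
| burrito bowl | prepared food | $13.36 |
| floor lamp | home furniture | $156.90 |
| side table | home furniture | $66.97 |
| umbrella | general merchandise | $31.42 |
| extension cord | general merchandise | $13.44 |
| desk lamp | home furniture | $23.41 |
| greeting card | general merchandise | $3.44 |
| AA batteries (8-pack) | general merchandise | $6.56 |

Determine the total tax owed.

Area rug (5x8) $284.01: home furniture → 7% → $19.8807
Hot soup (large) $5.95: prepared food, buyer-exempt → 0% → $0.00
Sushi platter $24.42: prepared food, buyer-exempt → 0% → $0.00
Burrito bowl $13.36: prepared food, buyer-exempt → 0% → $0.00
Floor lamp $156.90: home furniture → 7% → $10.983
Side table $66.97: home furniture → 7% → $4.6879
Umbrella $31.42: general merchandise → 8% → $2.5136
Extension cord $13.44: general merchandise → 8% → $1.0752
Desk lamp $23.41: home furniture → 7% → $1.6387
Greeting card $3.44: general merchandise → 8% → $0.2752
AA batteries (8-pack) $6.56: general merchandise → 8% → $0.5248
Unrounded tax sum = $41.5791 → $41.58

$41.58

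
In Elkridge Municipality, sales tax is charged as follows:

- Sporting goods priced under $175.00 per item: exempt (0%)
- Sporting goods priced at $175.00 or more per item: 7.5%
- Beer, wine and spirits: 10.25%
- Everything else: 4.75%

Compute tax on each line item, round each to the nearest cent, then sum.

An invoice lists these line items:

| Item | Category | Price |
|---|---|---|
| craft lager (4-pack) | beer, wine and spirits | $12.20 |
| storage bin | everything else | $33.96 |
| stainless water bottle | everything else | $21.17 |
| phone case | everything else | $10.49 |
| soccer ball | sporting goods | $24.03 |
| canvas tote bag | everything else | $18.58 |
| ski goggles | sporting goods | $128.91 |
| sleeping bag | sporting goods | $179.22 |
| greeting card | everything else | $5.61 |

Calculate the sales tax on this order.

$18.96

Craft lager (4-pack) $12.20: beer, wine and spirits → 10.25% → $1.25
Storage bin $33.96: everything else → 4.75% → $1.61
Stainless water bottle $21.17: everything else → 4.75% → $1.01
Phone case $10.49: everything else → 4.75% → $0.50
Soccer ball $24.03: sporting goods, under $175.00 → 0% → $0.00
Canvas tote bag $18.58: everything else → 4.75% → $0.88
Ski goggles $128.91: sporting goods, under $175.00 → 0% → $0.00
Sleeping bag $179.22: sporting goods, $175.00 or more → 7.5% → $13.44
Greeting card $5.61: everything else → 4.75% → $0.27
Total tax = $1.25 + $1.61 + $1.01 + $0.50 + $0.88 + $13.44 + $0.27 = $18.96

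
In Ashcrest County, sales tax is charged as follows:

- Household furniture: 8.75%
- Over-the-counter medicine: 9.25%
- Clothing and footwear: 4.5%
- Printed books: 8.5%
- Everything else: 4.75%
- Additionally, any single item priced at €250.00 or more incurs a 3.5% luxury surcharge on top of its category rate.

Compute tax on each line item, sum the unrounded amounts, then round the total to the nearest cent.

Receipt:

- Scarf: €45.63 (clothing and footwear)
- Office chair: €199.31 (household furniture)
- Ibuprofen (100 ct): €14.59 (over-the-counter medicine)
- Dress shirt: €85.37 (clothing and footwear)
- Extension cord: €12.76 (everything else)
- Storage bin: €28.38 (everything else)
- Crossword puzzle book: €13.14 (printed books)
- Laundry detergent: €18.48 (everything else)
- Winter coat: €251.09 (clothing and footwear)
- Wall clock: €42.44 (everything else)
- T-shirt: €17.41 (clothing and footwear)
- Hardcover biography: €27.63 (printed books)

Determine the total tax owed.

Scarf €45.63: clothing and footwear → 4.5% → €2.05335
Office chair €199.31: household furniture → 8.75% → €17.439625
Ibuprofen (100 ct) €14.59: over-the-counter medicine → 9.25% → €1.349575
Dress shirt €85.37: clothing and footwear → 4.5% → €3.84165
Extension cord €12.76: everything else → 4.75% → €0.6061
Storage bin €28.38: everything else → 4.75% → €1.34805
Crossword puzzle book €13.14: printed books → 8.5% → €1.1169
Laundry detergent €18.48: everything else → 4.75% → €0.8778
Winter coat €251.09: clothing and footwear → 4.5% + 3.5% surcharge = 8% → €20.0872
Wall clock €42.44: everything else → 4.75% → €2.0159
T-shirt €17.41: clothing and footwear → 4.5% → €0.78345
Hardcover biography €27.63: printed books → 8.5% → €2.34855
Unrounded tax sum = €53.86815 → €53.87

€53.87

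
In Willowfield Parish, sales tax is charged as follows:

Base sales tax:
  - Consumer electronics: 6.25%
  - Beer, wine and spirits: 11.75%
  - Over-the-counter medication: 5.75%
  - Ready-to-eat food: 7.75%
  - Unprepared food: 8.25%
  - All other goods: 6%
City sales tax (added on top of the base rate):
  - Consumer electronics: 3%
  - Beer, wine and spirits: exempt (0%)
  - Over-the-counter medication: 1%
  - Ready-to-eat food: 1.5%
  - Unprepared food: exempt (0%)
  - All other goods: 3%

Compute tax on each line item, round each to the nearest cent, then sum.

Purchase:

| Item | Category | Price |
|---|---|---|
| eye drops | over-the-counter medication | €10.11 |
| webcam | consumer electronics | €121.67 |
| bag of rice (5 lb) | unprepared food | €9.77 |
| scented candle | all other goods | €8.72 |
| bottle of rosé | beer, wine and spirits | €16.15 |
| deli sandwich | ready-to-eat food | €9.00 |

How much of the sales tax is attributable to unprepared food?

€0.81

Bag of rice (5 lb) €9.77: unprepared food → 8.25% + 0% city = 8.25% → €0.81
Tax on unprepared food = €0.81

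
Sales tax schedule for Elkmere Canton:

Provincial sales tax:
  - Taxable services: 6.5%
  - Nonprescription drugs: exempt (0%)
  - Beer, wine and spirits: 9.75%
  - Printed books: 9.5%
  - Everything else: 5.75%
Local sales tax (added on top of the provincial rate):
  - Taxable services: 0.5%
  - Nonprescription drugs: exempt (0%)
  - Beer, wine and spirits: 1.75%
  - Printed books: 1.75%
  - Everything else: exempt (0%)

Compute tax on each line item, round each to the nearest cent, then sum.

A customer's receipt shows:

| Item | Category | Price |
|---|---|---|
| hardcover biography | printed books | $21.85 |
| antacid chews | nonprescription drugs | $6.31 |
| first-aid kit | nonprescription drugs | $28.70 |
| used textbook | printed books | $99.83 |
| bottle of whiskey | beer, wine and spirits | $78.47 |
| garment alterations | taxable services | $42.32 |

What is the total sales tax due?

$25.67

Hardcover biography $21.85: printed books → 9.5% + 1.75% local = 11.25% → $2.46
Antacid chews $6.31: nonprescription drugs → 0% + 0% local = 0% → $0.00
First-aid kit $28.70: nonprescription drugs → 0% + 0% local = 0% → $0.00
Used textbook $99.83: printed books → 9.5% + 1.75% local = 11.25% → $11.23
Bottle of whiskey $78.47: beer, wine and spirits → 9.75% + 1.75% local = 11.5% → $9.02
Garment alterations $42.32: taxable services → 6.5% + 0.5% local = 7% → $2.96
Total tax = $2.46 + $11.23 + $9.02 + $2.96 = $25.67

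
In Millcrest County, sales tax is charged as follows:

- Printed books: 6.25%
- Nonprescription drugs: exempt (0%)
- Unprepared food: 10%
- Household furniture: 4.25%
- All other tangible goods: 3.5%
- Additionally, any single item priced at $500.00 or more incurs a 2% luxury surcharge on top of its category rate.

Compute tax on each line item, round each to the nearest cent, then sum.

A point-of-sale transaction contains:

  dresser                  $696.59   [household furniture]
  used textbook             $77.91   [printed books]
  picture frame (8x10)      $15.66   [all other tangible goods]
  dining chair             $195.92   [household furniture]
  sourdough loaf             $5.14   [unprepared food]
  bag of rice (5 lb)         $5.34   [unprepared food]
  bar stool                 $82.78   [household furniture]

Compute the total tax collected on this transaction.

Dresser $696.59: household furniture → 4.25% + 2% surcharge = 6.25% → $43.54
Used textbook $77.91: printed books → 6.25% → $4.87
Picture frame (8x10) $15.66: all other tangible goods → 3.5% → $0.55
Dining chair $195.92: household furniture → 4.25% → $8.33
Sourdough loaf $5.14: unprepared food → 10% → $0.51
Bag of rice (5 lb) $5.34: unprepared food → 10% → $0.53
Bar stool $82.78: household furniture → 4.25% → $3.52
Total tax = $43.54 + $4.87 + $0.55 + $8.33 + $0.51 + $0.53 + $3.52 = $61.85

$61.85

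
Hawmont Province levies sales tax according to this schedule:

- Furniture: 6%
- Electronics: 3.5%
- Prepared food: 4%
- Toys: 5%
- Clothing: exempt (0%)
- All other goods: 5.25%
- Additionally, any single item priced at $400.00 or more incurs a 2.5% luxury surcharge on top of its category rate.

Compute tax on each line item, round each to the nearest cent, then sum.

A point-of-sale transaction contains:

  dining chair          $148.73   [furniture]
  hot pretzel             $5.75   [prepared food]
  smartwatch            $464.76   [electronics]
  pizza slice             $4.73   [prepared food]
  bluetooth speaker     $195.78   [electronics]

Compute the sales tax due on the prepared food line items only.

$0.42

Hot pretzel $5.75: prepared food → 4% → $0.23
Pizza slice $4.73: prepared food → 4% → $0.19
Tax on prepared food = $0.23 + $0.19 = $0.42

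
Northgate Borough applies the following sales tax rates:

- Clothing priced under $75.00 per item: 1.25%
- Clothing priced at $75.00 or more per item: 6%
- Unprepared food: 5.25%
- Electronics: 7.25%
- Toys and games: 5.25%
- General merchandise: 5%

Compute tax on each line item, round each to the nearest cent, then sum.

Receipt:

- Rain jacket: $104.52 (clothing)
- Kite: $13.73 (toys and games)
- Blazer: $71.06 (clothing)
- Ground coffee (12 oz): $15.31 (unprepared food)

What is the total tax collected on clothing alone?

$7.16

Rain jacket $104.52: clothing, $75.00 or more → 6% → $6.27
Blazer $71.06: clothing, under $75.00 → 1.25% → $0.89
Tax on clothing = $6.27 + $0.89 = $7.16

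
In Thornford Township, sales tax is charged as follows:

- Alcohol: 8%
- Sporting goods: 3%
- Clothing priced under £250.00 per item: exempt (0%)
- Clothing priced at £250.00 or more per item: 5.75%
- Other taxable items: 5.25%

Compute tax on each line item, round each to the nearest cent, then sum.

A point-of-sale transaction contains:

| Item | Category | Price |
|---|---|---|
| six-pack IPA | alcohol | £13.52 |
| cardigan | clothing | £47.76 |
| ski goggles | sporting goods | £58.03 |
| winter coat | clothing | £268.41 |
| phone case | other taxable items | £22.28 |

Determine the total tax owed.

Six-pack IPA £13.52: alcohol → 8% → £1.08
Cardigan £47.76: clothing, under £250.00 → 0% → £0.00
Ski goggles £58.03: sporting goods → 3% → £1.74
Winter coat £268.41: clothing, £250.00 or more → 5.75% → £15.43
Phone case £22.28: other taxable items → 5.25% → £1.17
Total tax = £1.08 + £1.74 + £15.43 + £1.17 = £19.42

£19.42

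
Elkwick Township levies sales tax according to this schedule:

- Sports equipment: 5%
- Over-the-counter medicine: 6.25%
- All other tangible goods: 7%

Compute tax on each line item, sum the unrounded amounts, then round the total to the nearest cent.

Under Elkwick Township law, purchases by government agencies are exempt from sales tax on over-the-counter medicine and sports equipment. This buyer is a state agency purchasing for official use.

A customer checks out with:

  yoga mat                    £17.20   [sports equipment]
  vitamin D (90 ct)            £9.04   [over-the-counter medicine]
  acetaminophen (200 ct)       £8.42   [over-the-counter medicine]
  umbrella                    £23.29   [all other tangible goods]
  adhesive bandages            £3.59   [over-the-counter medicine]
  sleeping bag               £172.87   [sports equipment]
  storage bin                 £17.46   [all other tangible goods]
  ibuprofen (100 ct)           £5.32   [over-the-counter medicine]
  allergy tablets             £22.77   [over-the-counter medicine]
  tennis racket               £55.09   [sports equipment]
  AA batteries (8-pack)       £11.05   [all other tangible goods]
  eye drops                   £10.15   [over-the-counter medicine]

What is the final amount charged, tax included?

£359.88

Yoga mat £17.20: sports equipment, buyer-exempt → 0% → £0.00
Vitamin D (90 ct) £9.04: over-the-counter medicine, buyer-exempt → 0% → £0.00
Acetaminophen (200 ct) £8.42: over-the-counter medicine, buyer-exempt → 0% → £0.00
Umbrella £23.29: all other tangible goods → 7% → £1.6303
Adhesive bandages £3.59: over-the-counter medicine, buyer-exempt → 0% → £0.00
Sleeping bag £172.87: sports equipment, buyer-exempt → 0% → £0.00
Storage bin £17.46: all other tangible goods → 7% → £1.2222
Ibuprofen (100 ct) £5.32: over-the-counter medicine, buyer-exempt → 0% → £0.00
Allergy tablets £22.77: over-the-counter medicine, buyer-exempt → 0% → £0.00
Tennis racket £55.09: sports equipment, buyer-exempt → 0% → £0.00
AA batteries (8-pack) £11.05: all other tangible goods → 7% → £0.7735
Eye drops £10.15: over-the-counter medicine, buyer-exempt → 0% → £0.00
Subtotal = £356.25; unrounded tax = £3.626 → £3.63; total due = £359.88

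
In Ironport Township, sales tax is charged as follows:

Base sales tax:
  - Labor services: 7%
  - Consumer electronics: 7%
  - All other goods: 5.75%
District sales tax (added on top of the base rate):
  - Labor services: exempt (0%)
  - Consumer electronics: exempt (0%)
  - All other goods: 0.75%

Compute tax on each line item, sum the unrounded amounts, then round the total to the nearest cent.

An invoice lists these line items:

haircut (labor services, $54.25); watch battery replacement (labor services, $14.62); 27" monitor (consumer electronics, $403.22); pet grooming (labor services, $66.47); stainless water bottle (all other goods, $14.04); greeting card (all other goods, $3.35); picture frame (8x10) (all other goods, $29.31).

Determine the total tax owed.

Haircut $54.25: labor services → 7% + 0% district = 7% → $3.7975
Watch battery replacement $14.62: labor services → 7% + 0% district = 7% → $1.0234
27" monitor $403.22: consumer electronics → 7% + 0% district = 7% → $28.2254
Pet grooming $66.47: labor services → 7% + 0% district = 7% → $4.6529
Stainless water bottle $14.04: all other goods → 5.75% + 0.75% district = 6.5% → $0.9126
Greeting card $3.35: all other goods → 5.75% + 0.75% district = 6.5% → $0.21775
Picture frame (8x10) $29.31: all other goods → 5.75% + 0.75% district = 6.5% → $1.90515
Unrounded tax sum = $40.7347 → $40.73

$40.73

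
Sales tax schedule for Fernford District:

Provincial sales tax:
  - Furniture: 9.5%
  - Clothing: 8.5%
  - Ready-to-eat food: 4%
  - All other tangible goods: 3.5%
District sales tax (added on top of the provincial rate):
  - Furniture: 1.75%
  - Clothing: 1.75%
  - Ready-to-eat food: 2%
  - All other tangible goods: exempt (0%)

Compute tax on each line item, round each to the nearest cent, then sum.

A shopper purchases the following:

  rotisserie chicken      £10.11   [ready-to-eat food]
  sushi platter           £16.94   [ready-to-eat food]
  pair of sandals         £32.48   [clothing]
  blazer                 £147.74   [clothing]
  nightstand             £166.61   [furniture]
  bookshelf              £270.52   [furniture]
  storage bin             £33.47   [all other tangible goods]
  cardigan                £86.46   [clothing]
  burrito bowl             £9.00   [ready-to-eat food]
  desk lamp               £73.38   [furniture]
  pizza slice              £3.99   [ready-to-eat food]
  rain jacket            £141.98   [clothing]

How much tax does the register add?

Rotisserie chicken £10.11: ready-to-eat food → 4% + 2% district = 6% → £0.61
Sushi platter £16.94: ready-to-eat food → 4% + 2% district = 6% → £1.02
Pair of sandals £32.48: clothing → 8.5% + 1.75% district = 10.25% → £3.33
Blazer £147.74: clothing → 8.5% + 1.75% district = 10.25% → £15.14
Nightstand £166.61: furniture → 9.5% + 1.75% district = 11.25% → £18.74
Bookshelf £270.52: furniture → 9.5% + 1.75% district = 11.25% → £30.43
Storage bin £33.47: all other tangible goods → 3.5% + 0% district = 3.5% → £1.17
Cardigan £86.46: clothing → 8.5% + 1.75% district = 10.25% → £8.86
Burrito bowl £9.00: ready-to-eat food → 4% + 2% district = 6% → £0.54
Desk lamp £73.38: furniture → 9.5% + 1.75% district = 11.25% → £8.26
Pizza slice £3.99: ready-to-eat food → 4% + 2% district = 6% → £0.24
Rain jacket £141.98: clothing → 8.5% + 1.75% district = 10.25% → £14.55
Total tax = £0.61 + £1.02 + £3.33 + £15.14 + £18.74 + £30.43 + £1.17 + £8.86 + £0.54 + £8.26 + £0.24 + £14.55 = £102.89

£102.89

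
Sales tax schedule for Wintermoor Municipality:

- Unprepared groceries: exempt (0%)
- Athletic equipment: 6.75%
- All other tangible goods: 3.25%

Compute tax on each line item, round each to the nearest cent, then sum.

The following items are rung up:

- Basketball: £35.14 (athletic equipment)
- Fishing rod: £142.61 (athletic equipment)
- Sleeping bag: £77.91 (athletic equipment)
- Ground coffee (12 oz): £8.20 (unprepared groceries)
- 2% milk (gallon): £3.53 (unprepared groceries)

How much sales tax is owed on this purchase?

£17.26

Basketball £35.14: athletic equipment → 6.75% → £2.37
Fishing rod £142.61: athletic equipment → 6.75% → £9.63
Sleeping bag £77.91: athletic equipment → 6.75% → £5.26
Ground coffee (12 oz) £8.20: unprepared groceries → 0% → £0.00
2% milk (gallon) £3.53: unprepared groceries → 0% → £0.00
Total tax = £2.37 + £9.63 + £5.26 = £17.26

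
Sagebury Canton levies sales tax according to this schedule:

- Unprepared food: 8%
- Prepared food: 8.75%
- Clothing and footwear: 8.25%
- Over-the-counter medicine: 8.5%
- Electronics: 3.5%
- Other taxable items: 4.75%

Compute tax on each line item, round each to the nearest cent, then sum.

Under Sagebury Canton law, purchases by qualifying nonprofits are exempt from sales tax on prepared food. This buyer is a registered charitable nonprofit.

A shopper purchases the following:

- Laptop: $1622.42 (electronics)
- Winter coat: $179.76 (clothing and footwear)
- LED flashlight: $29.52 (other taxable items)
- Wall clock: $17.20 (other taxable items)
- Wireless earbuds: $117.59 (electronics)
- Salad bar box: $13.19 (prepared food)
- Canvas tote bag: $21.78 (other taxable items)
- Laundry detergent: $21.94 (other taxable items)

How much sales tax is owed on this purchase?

Laptop $1622.42: electronics → 3.5% → $56.78
Winter coat $179.76: clothing and footwear → 8.25% → $14.83
LED flashlight $29.52: other taxable items → 4.75% → $1.40
Wall clock $17.20: other taxable items → 4.75% → $0.82
Wireless earbuds $117.59: electronics → 3.5% → $4.12
Salad bar box $13.19: prepared food, buyer-exempt → 0% → $0.00
Canvas tote bag $21.78: other taxable items → 4.75% → $1.03
Laundry detergent $21.94: other taxable items → 4.75% → $1.04
Total tax = $56.78 + $14.83 + $1.40 + $0.82 + $4.12 + $1.03 + $1.04 = $80.02

$80.02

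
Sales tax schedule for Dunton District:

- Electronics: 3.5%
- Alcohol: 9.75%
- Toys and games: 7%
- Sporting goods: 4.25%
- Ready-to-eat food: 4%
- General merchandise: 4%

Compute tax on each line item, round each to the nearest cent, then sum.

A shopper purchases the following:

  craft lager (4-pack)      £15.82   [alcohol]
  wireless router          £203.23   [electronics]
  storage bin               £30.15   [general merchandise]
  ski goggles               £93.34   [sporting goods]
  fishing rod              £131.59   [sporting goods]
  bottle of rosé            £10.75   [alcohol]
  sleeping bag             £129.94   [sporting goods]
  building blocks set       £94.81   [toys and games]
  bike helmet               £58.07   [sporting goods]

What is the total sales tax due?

£35.10

Craft lager (4-pack) £15.82: alcohol → 9.75% → £1.54
Wireless router £203.23: electronics → 3.5% → £7.11
Storage bin £30.15: general merchandise → 4% → £1.21
Ski goggles £93.34: sporting goods → 4.25% → £3.97
Fishing rod £131.59: sporting goods → 4.25% → £5.59
Bottle of rosé £10.75: alcohol → 9.75% → £1.05
Sleeping bag £129.94: sporting goods → 4.25% → £5.52
Building blocks set £94.81: toys and games → 7% → £6.64
Bike helmet £58.07: sporting goods → 4.25% → £2.47
Total tax = £1.54 + £7.11 + £1.21 + £3.97 + £5.59 + £1.05 + £5.52 + £6.64 + £2.47 = £35.10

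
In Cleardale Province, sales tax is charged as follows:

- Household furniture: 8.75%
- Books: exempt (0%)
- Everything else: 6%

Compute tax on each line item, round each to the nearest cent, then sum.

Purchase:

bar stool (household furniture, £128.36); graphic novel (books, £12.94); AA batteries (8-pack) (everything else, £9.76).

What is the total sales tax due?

Bar stool £128.36: household furniture → 8.75% → £11.23
Graphic novel £12.94: books → 0% → £0.00
AA batteries (8-pack) £9.76: everything else → 6% → £0.59
Total tax = £11.23 + £0.59 = £11.82

£11.82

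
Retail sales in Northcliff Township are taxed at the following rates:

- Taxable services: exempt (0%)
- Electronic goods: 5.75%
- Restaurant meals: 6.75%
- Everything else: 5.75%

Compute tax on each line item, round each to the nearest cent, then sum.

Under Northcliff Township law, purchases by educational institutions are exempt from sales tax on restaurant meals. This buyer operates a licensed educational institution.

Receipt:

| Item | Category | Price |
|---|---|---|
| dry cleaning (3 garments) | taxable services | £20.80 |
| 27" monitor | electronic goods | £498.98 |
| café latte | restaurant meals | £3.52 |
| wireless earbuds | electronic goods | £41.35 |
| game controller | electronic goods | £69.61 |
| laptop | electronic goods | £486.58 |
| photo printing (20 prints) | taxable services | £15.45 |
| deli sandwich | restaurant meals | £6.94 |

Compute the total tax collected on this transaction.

Dry cleaning (3 garments) £20.80: taxable services → 0% → £0.00
27" monitor £498.98: electronic goods → 5.75% → £28.69
Café latte £3.52: restaurant meals, buyer-exempt → 0% → £0.00
Wireless earbuds £41.35: electronic goods → 5.75% → £2.38
Game controller £69.61: electronic goods → 5.75% → £4.00
Laptop £486.58: electronic goods → 5.75% → £27.98
Photo printing (20 prints) £15.45: taxable services → 0% → £0.00
Deli sandwich £6.94: restaurant meals, buyer-exempt → 0% → £0.00
Total tax = £28.69 + £2.38 + £4.00 + £27.98 = £63.05

£63.05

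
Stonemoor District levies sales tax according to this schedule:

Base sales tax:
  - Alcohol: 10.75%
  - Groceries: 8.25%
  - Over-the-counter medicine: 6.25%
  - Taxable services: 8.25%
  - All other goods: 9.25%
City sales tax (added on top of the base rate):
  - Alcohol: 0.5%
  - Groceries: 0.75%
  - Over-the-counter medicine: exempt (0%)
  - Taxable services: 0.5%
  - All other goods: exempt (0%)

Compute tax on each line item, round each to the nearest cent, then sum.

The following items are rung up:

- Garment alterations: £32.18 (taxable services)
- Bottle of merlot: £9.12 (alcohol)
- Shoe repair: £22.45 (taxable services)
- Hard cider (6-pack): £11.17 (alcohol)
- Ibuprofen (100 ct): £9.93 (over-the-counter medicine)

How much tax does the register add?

£7.69

Garment alterations £32.18: taxable services → 8.25% + 0.5% city = 8.75% → £2.82
Bottle of merlot £9.12: alcohol → 10.75% + 0.5% city = 11.25% → £1.03
Shoe repair £22.45: taxable services → 8.25% + 0.5% city = 8.75% → £1.96
Hard cider (6-pack) £11.17: alcohol → 10.75% + 0.5% city = 11.25% → £1.26
Ibuprofen (100 ct) £9.93: over-the-counter medicine → 6.25% + 0% city = 6.25% → £0.62
Total tax = £2.82 + £1.03 + £1.96 + £1.26 + £0.62 = £7.69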